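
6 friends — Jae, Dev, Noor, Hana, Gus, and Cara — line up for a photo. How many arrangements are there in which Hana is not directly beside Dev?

480

There are 6! = 720 arrangements in all. If Hana and Dev are adjacent, merging them into one block gives 2·(5)! = 240 arrangements.
Complementary counting: 720 − 240 = 480.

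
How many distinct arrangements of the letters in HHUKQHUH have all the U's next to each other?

210

Treat the 2 copies of U as a single block. The multiset to arrange is then {UU, H, H, H, H, K, Q}, 7 items in all.
That gives (7)!/(4!) = 210 arrangements.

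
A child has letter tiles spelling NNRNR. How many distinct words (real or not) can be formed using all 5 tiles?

Letter multiplicities in NNRNR: N×3, R×2.
So there are 5! / (3!·2!) = 10 distinguishable arrangements.

10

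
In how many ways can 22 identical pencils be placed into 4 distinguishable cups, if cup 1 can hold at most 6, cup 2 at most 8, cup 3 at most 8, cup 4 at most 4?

Without the upper bounds there are C(25,3) = 2300 ways to split 22 among 4 cups.
Subtract solutions that violate a single cap (substitute x_i' = x_i − (cap_i+1)): x_1 ≥ 7 gives C(18,3) = 816; x_2 ≥ 9 gives C(16,3) = 560; x_3 ≥ 9 gives C(16,3) = 560; x_4 ≥ 5 gives C(20,3) = 1140. Together 3076.
Add back pairs where two caps are both exceeded: 84 + 84 + 286 + 35 + 165 + 165 = 819.
Subtract triples: 0 + 4 + 4 + 0 = 8.
By inclusion–exclusion the count is 2300 − 3076 + 819 − 8 = 35.

35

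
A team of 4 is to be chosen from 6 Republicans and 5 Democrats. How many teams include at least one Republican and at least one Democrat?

Total 4-person selections from all 11: C(11,4) = 330.
Selections missing a whole group: no Republicans → C(5,4) = 5; no Democrats → C(6,4) = 15.
Both groups omitted at once is impossible, so 330 − 20 = 310.

310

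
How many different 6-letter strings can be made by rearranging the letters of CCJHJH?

90

Letter multiplicities in CCJHJH: C×2, H×2, J×2.
So there are 6! / (2!·2!·2!) = 90 distinguishable arrangements.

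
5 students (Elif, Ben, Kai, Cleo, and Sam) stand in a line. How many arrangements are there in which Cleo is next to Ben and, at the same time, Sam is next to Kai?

Treat {Cleo,Ben} as one block (2 orders) and {Sam,Kai} as another (2 orders).
That leaves 3 units to arrange: 2 × 2 × 3! = 4 × 6 = 24.

24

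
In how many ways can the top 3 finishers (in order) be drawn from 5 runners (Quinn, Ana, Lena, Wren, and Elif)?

60

This is an ordered selection of 3 from 5: P(5,3).
That gives 5 × 4 × 3 = 60.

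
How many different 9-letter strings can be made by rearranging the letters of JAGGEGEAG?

3780

Letter multiplicities in JAGGEGEAG: A×2, E×2, G×4, J×1.
The number of distinct arrangements is 9!/(4!·2!·2!) = 362880/96 = 3780.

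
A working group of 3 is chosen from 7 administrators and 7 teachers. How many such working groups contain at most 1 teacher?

182

Split by how many teachers are chosen (0 through 1).
Sum: C(7,0)·C(7,3) + C(7,1)·C(7,2) = 35 + 147 = 182.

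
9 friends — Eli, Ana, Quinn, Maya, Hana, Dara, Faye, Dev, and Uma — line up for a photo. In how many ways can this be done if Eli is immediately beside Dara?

80640

Place the 7 others and the Eli-Dara pair as 8 objects in a line; the pair has 2 internal arrangements.
So the count is 2·(8)! = 80640.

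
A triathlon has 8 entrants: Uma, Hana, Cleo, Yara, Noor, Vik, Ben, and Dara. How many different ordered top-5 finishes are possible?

6720

This is an ordered selection of 5 from 8: P(8,5).
That gives 8 × 7 × 6 × 5 × 4 = 6720.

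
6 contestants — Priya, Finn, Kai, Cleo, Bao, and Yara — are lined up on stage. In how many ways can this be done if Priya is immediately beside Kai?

240

Glue Priya and Kai into one block (2 internal orders), leaving 5 units to arrange in a row.
So the count is 2·(5)! = 240.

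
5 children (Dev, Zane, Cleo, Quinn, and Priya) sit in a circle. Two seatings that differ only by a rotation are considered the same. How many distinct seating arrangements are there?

Fix one person's seat to break rotational symmetry; the remaining 4 people can be arranged in (4)! = 24 ways.

24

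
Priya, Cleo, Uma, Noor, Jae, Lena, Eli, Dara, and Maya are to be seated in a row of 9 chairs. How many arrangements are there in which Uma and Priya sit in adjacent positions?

Treat {Uma, Priya} as a single unit. There are 8 units to order, and the pair itself can be ordered 2 ways.
So the count is 2·(8)! = 80640.

80640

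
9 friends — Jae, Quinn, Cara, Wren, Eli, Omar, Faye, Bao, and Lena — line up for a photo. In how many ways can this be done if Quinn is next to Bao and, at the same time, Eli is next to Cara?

20160

Treat {Quinn,Bao} as one block (2 orders) and {Eli,Cara} as another (2 orders).
That leaves 7 units to arrange: 2 × 2 × 7! = 4 × 5040 = 20160.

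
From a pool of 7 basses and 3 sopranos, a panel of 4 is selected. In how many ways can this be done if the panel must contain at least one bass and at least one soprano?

Total 4-person selections from all 10: C(10,4) = 210.
Subtract selections that omit an entire group: no basses → C(3,4) = 0; no sopranos → C(7,4) = 35.
Both groups omitted at once is impossible, so 210 − 35 = 175.

175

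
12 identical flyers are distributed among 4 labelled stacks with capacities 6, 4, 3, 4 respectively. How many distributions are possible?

50

By stars and bars, unrestricted non-negative solutions to x_1+…+x_4 = 12 number C(12+3,3) = 455.
Subtract solutions that violate a single cap (substitute x_i' = x_i − (cap_i+1)): x_1 ≥ 7 gives C(8,3) = 56; x_2 ≥ 5 gives C(10,3) = 120; x_3 ≥ 4 gives C(11,3) = 165; x_4 ≥ 5 gives C(10,3) = 120. Together 461.
Add back pairs where two caps are both exceeded: 1 + 4 + 1 + 20 + 10 + 20 = 56.
By inclusion–exclusion the count is 455 − 461 + 56 = 50.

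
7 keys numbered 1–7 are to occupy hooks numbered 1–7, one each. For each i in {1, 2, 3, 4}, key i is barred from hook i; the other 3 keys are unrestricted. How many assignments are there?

2790

Let Aᵢ (for 1 ≤ i ≤ 4) be the placements that put key i in its forbidden hook. Any j of these fix j positions, leaving (7−j)! ways to fill the rest, and there are C(4,j) ways to pick which j.
By inclusion–exclusion, the number of valid placements is Σ_{j=0}^{4} (−1)^j C(4,j)·(7−j)!.
Computing: 5040 − 2880 + 720 − 96 + 6 = 2790.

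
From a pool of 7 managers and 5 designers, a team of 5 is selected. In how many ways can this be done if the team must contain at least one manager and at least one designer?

770

Unrestricted: C(12,5) = 792 ways to pick any 5 of the 12.
Subtract selections that omit an entire group: no managers → C(5,5) = 1; no designers → C(7,5) = 21.
Both groups omitted at once is impossible, so 792 − 22 = 770.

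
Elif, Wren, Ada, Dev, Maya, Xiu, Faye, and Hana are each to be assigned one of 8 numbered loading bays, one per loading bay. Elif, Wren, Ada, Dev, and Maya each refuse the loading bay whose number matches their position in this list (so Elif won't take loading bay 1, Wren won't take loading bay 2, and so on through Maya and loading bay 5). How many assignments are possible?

21234

Let Aᵢ (for 1 ≤ i ≤ 5) be the placements that put person i in their forbidden loading bay. Any j of these fix j positions, leaving (8−j)! ways to fill the rest, and there are C(5,j) ways to pick which j.
By inclusion–exclusion, the number of valid placements is Σ_{j=0}^{5} (−1)^j C(5,j)·(8−j)!.
Computing: 40320 − 25200 + 7200 − 1200 + 120 − 6 = 21234.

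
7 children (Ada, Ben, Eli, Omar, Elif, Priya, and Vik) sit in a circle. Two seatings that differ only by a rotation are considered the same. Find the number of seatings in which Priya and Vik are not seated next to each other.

480

All circular seatings of 7 people number (6)! = 720.
Those with Priya next to Vik: fuse the pair into one unit and seat 6 units around a circle — 2·(5)! = 240.
Subtracting, 720 − 240 = 480.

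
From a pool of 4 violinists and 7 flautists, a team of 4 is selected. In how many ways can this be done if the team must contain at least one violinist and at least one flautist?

294

Unrestricted: C(11,4) = 330 ways to pick any 4 of the 11.
Subtract selections that omit an entire group: no violinists → C(7,4) = 35; no flautists → C(4,4) = 1.
Both groups omitted at once is impossible, so 330 − 36 = 294.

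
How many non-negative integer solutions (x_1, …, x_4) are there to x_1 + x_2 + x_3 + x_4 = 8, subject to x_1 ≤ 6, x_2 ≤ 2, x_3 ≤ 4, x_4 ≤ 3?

Ignoring the caps, the number of non-negative solutions to x_1+…+x_4 = 8 is C(11,3) = 165.
Subtract solutions that violate a single cap (substitute x_i' = x_i − (cap_i+1)): x_1 ≥ 7 gives C(4,3) = 4; x_2 ≥ 3 gives C(8,3) = 56; x_3 ≥ 5 gives C(6,3) = 20; x_4 ≥ 4 gives C(7,3) = 35. Together 115.
Add back pairs where two caps are both exceeded: 0 + 0 + 0 + 1 + 4 + 0 = 5.
By inclusion–exclusion the count is 165 − 115 + 5 = 55.

55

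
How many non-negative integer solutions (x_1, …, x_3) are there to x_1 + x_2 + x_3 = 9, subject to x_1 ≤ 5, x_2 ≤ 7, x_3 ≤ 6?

By stars and bars, unrestricted non-negative solutions to x_1+…+x_3 = 9 number C(9+2,2) = 55.
Subtract solutions that violate a single cap (substitute x_i' = x_i − (cap_i+1)): x_1 ≥ 6 gives C(5,2) = 10; x_2 ≥ 8 gives C(3,2) = 3; x_3 ≥ 7 gives C(4,2) = 6. Together 19.
No two caps can be exceeded simultaneously, so the pair terms are all 0.
By inclusion–exclusion the count is 55 − 19 + 0 = 36.

36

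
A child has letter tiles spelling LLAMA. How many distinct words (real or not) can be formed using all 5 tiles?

LLAMA has 5 letters with A appearing twice and L appearing twice.
So there are 5! / (2!·2!) = 30 distinguishable arrangements.

30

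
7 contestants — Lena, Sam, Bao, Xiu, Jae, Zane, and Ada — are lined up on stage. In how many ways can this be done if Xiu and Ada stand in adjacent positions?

1440

Place the 5 others and the Xiu-Ada pair as 6 objects in a line; the pair has 2 internal arrangements.
So the count is 2·(6)! = 1440.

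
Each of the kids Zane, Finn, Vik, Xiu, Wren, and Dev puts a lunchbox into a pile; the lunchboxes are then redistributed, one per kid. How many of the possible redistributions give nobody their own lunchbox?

This is the derangement count D_6: permutations of 6 items with no fixed point.
By inclusion–exclusion this is Σ_{j=0}^{6} (−1)^j C(6,j)·(6−j)!.
Computing: 720 − 720 + 360 − 120 + 30 − 6 + 1 = 265.

265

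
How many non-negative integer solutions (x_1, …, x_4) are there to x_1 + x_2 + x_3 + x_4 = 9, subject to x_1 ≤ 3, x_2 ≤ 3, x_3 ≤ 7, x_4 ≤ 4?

75

By stars and bars, unrestricted non-negative solutions to x_1+…+x_4 = 9 number C(9+3,3) = 220.
Subtract solutions that violate a single cap (substitute x_i' = x_i − (cap_i+1)): x_1 ≥ 4 gives C(8,3) = 56; x_2 ≥ 4 gives C(8,3) = 56; x_3 ≥ 8 gives C(4,3) = 4; x_4 ≥ 5 gives C(7,3) = 35. Together 151.
Add back pairs where two caps are both exceeded: 4 + 0 + 1 + 0 + 1 + 0 = 6.
By inclusion–exclusion the count is 220 − 151 + 6 = 75.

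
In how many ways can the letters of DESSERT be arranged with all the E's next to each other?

360

Treat the 2 copies of E as a single block. The multiset to arrange is then {EE, D, R, S, S, T}, 6 items in all.
That gives (6)!/(2!) = 360 arrangements.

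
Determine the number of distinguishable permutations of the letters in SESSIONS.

1680

Letter multiplicities in SESSIONS: E×1, I×1, N×1, O×1, S×4.
So there are 8! / (4!) = 1680 distinguishable arrangements.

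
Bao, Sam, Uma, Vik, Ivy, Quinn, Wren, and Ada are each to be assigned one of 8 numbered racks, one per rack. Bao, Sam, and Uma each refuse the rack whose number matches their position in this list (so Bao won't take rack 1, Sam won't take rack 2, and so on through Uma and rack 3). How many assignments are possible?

27240

Let Aᵢ (for i ∈ {1, 2, 3}) be the placements that put person i in their forbidden rack. Any j of these fix j positions, leaving (8−j)! ways to fill the rest, and there are C(3,j) ways to pick which j.
By inclusion–exclusion, the number of valid placements is Σ_{j=0}^{3} (−1)^j C(3,j)·(8−j)!.
Computing: 40320 − 15120 + 2160 − 120 = 27240.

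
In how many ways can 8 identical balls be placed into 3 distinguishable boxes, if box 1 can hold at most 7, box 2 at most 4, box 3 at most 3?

19

By stars and bars, unrestricted non-negative solutions to x_1+…+x_3 = 8 number C(8+2,2) = 45.
Subtract solutions that violate a single cap (substitute x_i' = x_i − (cap_i+1)): x_1 ≥ 8 gives C(2,2) = 1; x_2 ≥ 5 gives C(5,2) = 10; x_3 ≥ 4 gives C(6,2) = 15. Together 26.
No two caps can be exceeded simultaneously, so the pair terms are all 0.
By inclusion–exclusion the count is 45 − 26 + 0 = 19.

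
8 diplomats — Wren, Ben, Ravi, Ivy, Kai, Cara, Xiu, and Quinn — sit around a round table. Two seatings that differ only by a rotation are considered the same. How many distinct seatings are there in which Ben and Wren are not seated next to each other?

3600

All circular seatings of 8 people number (7)! = 5040.
Those with Ben next to Wren: fuse the pair into one unit and seat 7 units around a circle — 2·(6)! = 1440.
Subtracting, 5040 − 1440 = 3600.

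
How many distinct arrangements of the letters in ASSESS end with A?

5

With the last slot taken by A, it remains to arrange the other 5 letters (SSESS).
Those 5 letters have S appearing 4 times, giving (5)!/(4!) = 5.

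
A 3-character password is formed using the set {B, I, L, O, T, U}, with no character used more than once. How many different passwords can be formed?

Choose and order 3 of the 6 symbols: the first character has 6 options, the next 5, then 4.
6 × 5 × 4 = 120.

120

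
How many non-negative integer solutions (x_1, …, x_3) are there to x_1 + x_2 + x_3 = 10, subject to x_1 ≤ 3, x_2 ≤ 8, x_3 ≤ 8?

Ignoring the caps, the number of non-negative solutions to x_1+…+x_3 = 10 is C(12,2) = 66.
Subtract solutions that violate a single cap (substitute x_i' = x_i − (cap_i+1)): x_1 ≥ 4 gives C(8,2) = 28; x_2 ≥ 9 gives C(3,2) = 3; x_3 ≥ 9 gives C(3,2) = 3. Together 34.
No two caps can be exceeded simultaneously, so the pair terms are all 0.
By inclusion–exclusion the count is 66 − 34 + 0 = 32.

32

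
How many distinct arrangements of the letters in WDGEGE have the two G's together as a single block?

60

Treat the 2 copies of G as a single block. The multiset to arrange is then {GG, D, E, E, W}, 5 items in all.
That gives (5)!/(2!) = 60 arrangements.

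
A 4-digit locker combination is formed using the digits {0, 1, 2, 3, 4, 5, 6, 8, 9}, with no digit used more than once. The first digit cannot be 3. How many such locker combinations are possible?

2688

The first digit has 9−1 = 8 choices (anything except 3).
The remaining 3 digits are filled from the other 8 symbols without repetition: 8 × 7 × 6 = 336.
Total: 8 × 336 = 2688.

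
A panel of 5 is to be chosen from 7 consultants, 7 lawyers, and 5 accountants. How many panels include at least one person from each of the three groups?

8085

Total 5-person selections from all 19: C(19,5) = 11628.
Subtract selections that omit an entire group: no consultants → C(12,5) = 792; no lawyers → C(12,5) = 792; no accountants → C(14,5) = 2002.
Add back selections omitting two groups (i.e. drawn from a single group): C(7,5) + C(7,5) + C(5,5) = 43.
By inclusion–exclusion: 11628 − 3586 + 43 = 8085.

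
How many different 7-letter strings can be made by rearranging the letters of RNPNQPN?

The 7 letters of RNPNQPN have repeats: N appearing 3 times and P appearing twice.
Dividing 7! = 5040 by 3!·2! = 12 for the repeated letters gives 420.

420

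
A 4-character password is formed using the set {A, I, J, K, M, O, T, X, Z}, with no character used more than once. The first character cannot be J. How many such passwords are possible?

The first character has 9−1 = 8 choices (anything except J).
The remaining 3 characters are filled from the other 8 symbols without repetition: 8 × 7 × 6 = 336.
Total: 8 × 336 = 2688.

2688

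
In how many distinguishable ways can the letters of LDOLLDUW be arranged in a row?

The 8 letters of LDOLLDUW have repeats: D appearing twice and L appearing 3 times.
The number of distinct arrangements is 8!/(3!·2!) = 40320/12 = 3360.

3360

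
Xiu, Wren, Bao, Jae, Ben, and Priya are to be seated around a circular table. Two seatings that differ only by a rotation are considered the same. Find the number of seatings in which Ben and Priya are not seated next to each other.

72

Without the restriction there are (5)! = 120 seatings.
Those with Ben next to Priya: fuse the pair into one unit and seat 5 units around a circle — 2·(4)! = 48.
Subtracting, 120 − 48 = 72.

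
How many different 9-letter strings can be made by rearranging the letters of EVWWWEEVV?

1680

The 9 letters of EVWWWEEVV have repeats: E appearing 3 times, V appearing 3 times, and W appearing 3 times.
So there are 9! / (3!·3!·3!) = 1680 distinguishable arrangements.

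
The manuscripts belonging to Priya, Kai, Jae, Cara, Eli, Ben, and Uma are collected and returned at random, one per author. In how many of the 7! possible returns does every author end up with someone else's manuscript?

1854

This is the derangement count D_7: permutations of 7 items with no fixed point.
By inclusion–exclusion this is Σ_{j=0}^{7} (−1)^j C(7,j)·(7−j)!.
Computing: 5040 − 5040 + 2520 − 840 + 210 − 42 + 7 − 1 = 1854.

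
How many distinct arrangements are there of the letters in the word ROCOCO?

60

Letter multiplicities in ROCOCO: C×2, O×3, R×1.
Dividing 6! = 720 by 3!·2! = 12 for the repeated letters gives 60.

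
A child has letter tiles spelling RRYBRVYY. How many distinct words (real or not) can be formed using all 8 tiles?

1120

The 8 letters of RRYBRVYY have repeats: R appearing 3 times and Y appearing 3 times.
So there are 8! / (3!·3!) = 1120 distinguishable arrangements.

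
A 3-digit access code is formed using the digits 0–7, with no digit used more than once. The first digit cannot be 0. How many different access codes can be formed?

The first digit has 8−1 = 7 choices (anything except 0).
The remaining 2 digits are filled from the other 7 symbols without repetition: 7 × 6 = 42.
Total: 7 × 42 = 294.

294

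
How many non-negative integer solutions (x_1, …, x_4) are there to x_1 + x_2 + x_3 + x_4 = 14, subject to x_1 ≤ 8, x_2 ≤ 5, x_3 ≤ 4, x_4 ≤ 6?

154

Ignoring the caps, the number of non-negative solutions to x_1+…+x_4 = 14 is C(17,3) = 680.
Subtract solutions that violate a single cap (substitute x_i' = x_i − (cap_i+1)): x_1 ≥ 9 gives C(8,3) = 56; x_2 ≥ 6 gives C(11,3) = 165; x_3 ≥ 5 gives C(12,3) = 220; x_4 ≥ 7 gives C(10,3) = 120. Together 561.
Add back pairs where two caps are both exceeded: 0 + 1 + 0 + 20 + 4 + 10 = 35.
By inclusion–exclusion the count is 680 − 561 + 35 = 154.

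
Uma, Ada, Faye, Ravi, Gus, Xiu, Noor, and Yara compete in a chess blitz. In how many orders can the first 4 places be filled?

There are 8 choices for 1st place, 7 for 2nd, and so on down to 5 for position 4.
That gives 8 × 7 × 6 × 5 = 1680.

1680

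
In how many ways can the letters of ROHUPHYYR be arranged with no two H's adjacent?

35280

There are 9!/(2!·2!·2!) = 45360 arrangements of ROHUPHYYR in total.
Arrangements with the H's together: treat HH as one letter, giving (8)!/(2!·2!) = 10080.
Subtracting, 45360 − 10080 = 35280 arrangements keep the H's apart.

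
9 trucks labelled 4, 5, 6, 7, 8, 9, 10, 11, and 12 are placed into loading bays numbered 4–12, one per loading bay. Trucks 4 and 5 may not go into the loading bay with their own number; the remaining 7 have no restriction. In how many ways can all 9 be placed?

Let Aᵢ (for i ∈ {4, 5}) be the placements that put truck i in its forbidden loading bay. Any j of these fix j positions, leaving (9−j)! ways to fill the rest, and there are C(2,j) ways to pick which j.
By inclusion–exclusion, the number of valid placements is Σ_{j=0}^{2} (−1)^j C(2,j)·(9−j)!.
Computing: 362880 − 80640 + 5040 = 287280.

287280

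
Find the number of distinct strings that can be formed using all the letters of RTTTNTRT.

RTTTNTRT has 8 letters with R appearing twice and T appearing 5 times.
So there are 8! / (5!·2!) = 168 distinguishable arrangements.

168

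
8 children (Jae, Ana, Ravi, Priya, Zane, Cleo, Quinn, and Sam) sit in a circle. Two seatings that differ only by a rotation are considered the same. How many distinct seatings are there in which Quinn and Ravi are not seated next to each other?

Without the restriction there are (7)! = 5040 seatings.
Seatings with Quinn beside Ravi: treat them as a block with 2 internal orders, giving 2 × (6)! = 1440.
Subtracting, 5040 − 1440 = 3600.

3600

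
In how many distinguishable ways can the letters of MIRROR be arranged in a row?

120

Letter multiplicities in MIRROR: I×1, M×1, O×1, R×3.
Dividing 6! = 720 by 3! = 6 for the repeated letters gives 120.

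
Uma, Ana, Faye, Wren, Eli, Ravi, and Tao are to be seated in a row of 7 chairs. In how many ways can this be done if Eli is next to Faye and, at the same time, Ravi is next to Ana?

Treat {Eli,Faye} as one block (2 orders) and {Ravi,Ana} as another (2 orders).
That leaves 5 units to arrange: 2 × 2 × 5! = 4 × 120 = 480.

480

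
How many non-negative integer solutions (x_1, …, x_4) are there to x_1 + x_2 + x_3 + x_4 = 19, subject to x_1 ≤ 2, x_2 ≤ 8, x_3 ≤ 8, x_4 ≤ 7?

Without the upper bounds there are C(22,3) = 1540 ways to split 19 among 4 variables.
Subtract solutions that violate a single cap (substitute x_i' = x_i − (cap_i+1)): x_1 ≥ 3 gives C(19,3) = 969; x_2 ≥ 9 gives C(13,3) = 286; x_3 ≥ 9 gives C(13,3) = 286; x_4 ≥ 8 gives C(14,3) = 364. Together 1905.
Add back pairs where two caps are both exceeded: 120 + 120 + 165 + 4 + 10 + 10 = 429.
By inclusion–exclusion the count is 1540 − 1905 + 429 = 64.

64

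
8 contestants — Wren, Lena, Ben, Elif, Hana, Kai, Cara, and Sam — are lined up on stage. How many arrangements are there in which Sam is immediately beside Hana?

10080

Treat {Sam, Hana} as a single unit. There are 7 units to order, and the pair itself can be ordered 2 ways.
That gives 2 × 7! = 2 × 5040 = 10080.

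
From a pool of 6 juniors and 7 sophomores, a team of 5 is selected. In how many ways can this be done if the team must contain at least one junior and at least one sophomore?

1260

Unrestricted: C(13,5) = 1287 ways to pick any 5 of the 13.
Subtract selections that omit an entire group: no juniors → C(7,5) = 21; no sophomores → C(6,5) = 6.
Both groups omitted at once is impossible, so 1287 − 27 = 1260.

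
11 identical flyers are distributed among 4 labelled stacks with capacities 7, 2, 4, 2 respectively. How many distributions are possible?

27

Ignoring the caps, the number of non-negative solutions to x_1+…+x_4 = 11 is C(14,3) = 364.
Subtract solutions that violate a single cap (substitute x_i' = x_i − (cap_i+1)): x_1 ≥ 8 gives C(6,3) = 20; x_2 ≥ 3 gives C(11,3) = 165; x_3 ≥ 5 gives C(9,3) = 84; x_4 ≥ 3 gives C(11,3) = 165. Together 434.
Add back pairs where two caps are both exceeded: 1 + 0 + 1 + 20 + 56 + 20 = 98.
Subtract triples: 0 + 0 + 0 + 1 = 1.
By inclusion–exclusion the count is 364 − 434 + 98 − 1 = 27.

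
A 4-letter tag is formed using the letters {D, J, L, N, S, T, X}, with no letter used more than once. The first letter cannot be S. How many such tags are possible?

The first letter has 7−1 = 6 choices (anything except S).
The remaining 3 letters are filled from the other 6 symbols without repetition: 6 × 5 × 4 = 120.
Total: 6 × 120 = 720.

720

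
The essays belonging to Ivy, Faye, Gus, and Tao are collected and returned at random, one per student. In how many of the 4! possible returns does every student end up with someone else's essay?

9

Count assignments avoiding every fixed point. For any j of the 4 students fixed to their own essay, the other 4−j can be arranged in (4−j)! ways.
By inclusion–exclusion this is Σ_{j=0}^{4} (−1)^j C(4,j)·(4−j)!.
Computing: 24 − 24 + 12 − 4 + 1 = 9.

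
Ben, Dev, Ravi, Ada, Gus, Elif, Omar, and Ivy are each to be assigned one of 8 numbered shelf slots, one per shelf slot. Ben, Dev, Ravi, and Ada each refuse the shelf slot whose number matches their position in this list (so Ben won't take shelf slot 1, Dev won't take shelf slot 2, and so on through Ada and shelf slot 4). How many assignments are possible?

24024

Let Aᵢ (for 1 ≤ i ≤ 4) be the placements that put person i in their forbidden shelf slot. Any j of these fix j positions, leaving (8−j)! ways to fill the rest, and there are C(4,j) ways to pick which j.
By inclusion–exclusion, the number of valid placements is Σ_{j=0}^{4} (−1)^j C(4,j)·(8−j)!.
Computing: 40320 − 20160 + 4320 − 480 + 24 = 24024.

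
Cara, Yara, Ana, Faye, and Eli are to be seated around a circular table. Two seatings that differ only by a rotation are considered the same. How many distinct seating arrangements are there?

24

Seat Cara anywhere (absorbing the rotational symmetry), then permute the other 4: (4)! = 24.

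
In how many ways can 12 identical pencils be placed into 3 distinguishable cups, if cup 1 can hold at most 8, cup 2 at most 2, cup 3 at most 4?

6

Without the upper bounds there are C(14,2) = 91 ways to split 12 among 3 cups.
Subtract solutions that violate a single cap (substitute x_i' = x_i − (cap_i+1)): x_1 ≥ 9 gives C(5,2) = 10; x_2 ≥ 3 gives C(11,2) = 55; x_3 ≥ 5 gives C(9,2) = 36. Together 101.
Add back pairs where two caps are both exceeded: 1 + 0 + 15 = 16.
By inclusion–exclusion the count is 91 − 101 + 16 = 6.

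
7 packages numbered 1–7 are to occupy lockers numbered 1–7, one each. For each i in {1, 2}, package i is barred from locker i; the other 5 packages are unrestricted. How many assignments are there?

Let Aᵢ (for i ∈ {1, 2}) be the placements that put package i in its forbidden locker. Any j of these fix j positions, leaving (7−j)! ways to fill the rest, and there are C(2,j) ways to pick which j.
By inclusion–exclusion, the number of valid placements is Σ_{j=0}^{2} (−1)^j C(2,j)·(7−j)!.
Computing: 5040 − 1440 + 120 = 3720.

3720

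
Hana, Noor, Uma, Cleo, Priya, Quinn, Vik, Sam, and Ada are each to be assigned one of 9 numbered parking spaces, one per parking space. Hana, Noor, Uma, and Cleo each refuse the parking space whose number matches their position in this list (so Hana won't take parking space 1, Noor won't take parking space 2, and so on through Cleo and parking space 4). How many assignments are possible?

229080

Let Aᵢ (for 1 ≤ i ≤ 4) be the placements that put person i in their forbidden parking space. Any j of these fix j positions, leaving (9−j)! ways to fill the rest, and there are C(4,j) ways to pick which j.
By inclusion–exclusion, the number of valid placements is Σ_{j=0}^{4} (−1)^j C(4,j)·(9−j)!.
Computing: 362880 − 161280 + 30240 − 2880 + 120 = 229080.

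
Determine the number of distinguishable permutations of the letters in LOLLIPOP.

1680

The 8 letters of LOLLIPOP have repeats: L appearing 3 times, O appearing twice, and P appearing twice.
So there are 8! / (3!·2!·2!) = 1680 distinguishable arrangements.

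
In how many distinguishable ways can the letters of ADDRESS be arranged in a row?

ADDRESS has 7 letters with D appearing twice and S appearing twice.
The number of distinct arrangements is 7!/(2!·2!) = 5040/4 = 1260.

1260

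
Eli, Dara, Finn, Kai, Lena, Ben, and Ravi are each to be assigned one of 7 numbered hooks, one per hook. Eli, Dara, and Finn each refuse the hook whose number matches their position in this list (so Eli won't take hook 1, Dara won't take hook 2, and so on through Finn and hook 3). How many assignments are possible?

3216

Let Aᵢ (for i ∈ {1, 2, 3}) be the placements that put person i in their forbidden hook. Any j of these fix j positions, leaving (7−j)! ways to fill the rest, and there are C(3,j) ways to pick which j.
By inclusion–exclusion, the number of valid placements is Σ_{j=0}^{3} (−1)^j C(3,j)·(7−j)!.
Computing: 5040 − 2160 + 360 − 24 = 3216.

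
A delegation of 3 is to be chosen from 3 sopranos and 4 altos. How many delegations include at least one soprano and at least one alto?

30

Unrestricted: C(7,3) = 35 ways to pick any 3 of the 7.
Selections missing a whole group: no sopranos → C(4,3) = 4; no altos → C(3,3) = 1.
Both groups omitted at once is impossible, so 35 − 5 = 30.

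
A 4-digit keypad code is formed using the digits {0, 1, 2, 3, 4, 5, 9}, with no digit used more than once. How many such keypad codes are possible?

840

Choose and order 4 of the 7 symbols: the first digit has 7 options, the next 6, then 5, 4.
That product is 7 × 6 × 5 × 4 = 840.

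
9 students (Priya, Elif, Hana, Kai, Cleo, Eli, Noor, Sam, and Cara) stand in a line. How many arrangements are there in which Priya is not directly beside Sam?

282240

There are 9! = 362880 arrangements in all. If Priya and Sam are adjacent, merging them into one block gives 2·(8)! = 80640 arrangements.
Complementary counting: 362880 − 80640 = 282240.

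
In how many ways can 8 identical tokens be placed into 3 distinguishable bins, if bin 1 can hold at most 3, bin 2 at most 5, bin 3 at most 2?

6

By stars and bars, unrestricted non-negative solutions to x_1+…+x_3 = 8 number C(8+2,2) = 45.
Subtract solutions that violate a single cap (substitute x_i' = x_i − (cap_i+1)): x_1 ≥ 4 gives C(6,2) = 15; x_2 ≥ 6 gives C(4,2) = 6; x_3 ≥ 3 gives C(7,2) = 21. Together 42.
Add back pairs where two caps are both exceeded: 0 + 3 + 0 = 3.
By inclusion–exclusion the count is 45 − 42 + 3 = 6.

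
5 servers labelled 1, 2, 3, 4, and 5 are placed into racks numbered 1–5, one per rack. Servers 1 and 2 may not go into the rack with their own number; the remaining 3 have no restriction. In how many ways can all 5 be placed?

Let Aᵢ (for i ∈ {1, 2}) be the placements that put server i in its forbidden rack. Any j of these fix j positions, leaving (5−j)! ways to fill the rest, and there are C(2,j) ways to pick which j.
By inclusion–exclusion, the number of valid placements is Σ_{j=0}^{2} (−1)^j C(2,j)·(5−j)!.
Computing: 120 − 48 + 6 = 78.

78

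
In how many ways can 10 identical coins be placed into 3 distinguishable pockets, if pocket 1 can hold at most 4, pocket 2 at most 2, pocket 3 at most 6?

Without the upper bounds there are C(12,2) = 66 ways to split 10 among 3 pockets.
Subtract solutions that violate a single cap (substitute x_i' = x_i − (cap_i+1)): x_1 ≥ 5 gives C(7,2) = 21; x_2 ≥ 3 gives C(9,2) = 36; x_3 ≥ 7 gives C(5,2) = 10. Together 67.
Add back pairs where two caps are both exceeded: 6 + 0 + 1 = 7.
By inclusion–exclusion the count is 66 − 67 + 7 = 6.

6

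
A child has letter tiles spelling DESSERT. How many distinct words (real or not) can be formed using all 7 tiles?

The 7 letters of DESSERT have repeats: E appearing twice and S appearing twice.
So there are 7! / (2!·2!) = 1260 distinguishable arrangements.

1260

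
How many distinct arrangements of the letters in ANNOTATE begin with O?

With the first slot taken by O, it remains to arrange the other 7 letters (ANNTATE).
Those 7 letters have A appearing twice, N appearing twice, and T appearing twice, giving (7)!/(2!·2!·2!) = 630.

630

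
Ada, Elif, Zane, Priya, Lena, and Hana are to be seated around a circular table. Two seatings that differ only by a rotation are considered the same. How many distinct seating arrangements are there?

Seat Ada anywhere (absorbing the rotational symmetry), then permute the other 5: (5)! = 120.

120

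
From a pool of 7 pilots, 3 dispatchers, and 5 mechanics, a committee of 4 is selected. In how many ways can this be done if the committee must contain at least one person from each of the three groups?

630

Unrestricted: C(15,4) = 1365 ways to pick any 4 of the 15.
Subtract selections that omit an entire group: no pilots → C(8,4) = 70; no dispatchers → C(12,4) = 495; no mechanics → C(10,4) = 210.
Add back selections omitting two groups (i.e. drawn from a single group): C(7,4) + C(3,4) + C(5,4) = 40.
By inclusion–exclusion: 1365 − 775 + 40 = 630.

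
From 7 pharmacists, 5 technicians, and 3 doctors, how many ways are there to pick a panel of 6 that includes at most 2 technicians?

3570

Split by how many technicians are chosen (0 through 2).
Sum: C(5,0)·C(10,6) + C(5,1)·C(10,5) + C(5,2)·C(10,4) = 210 + 1260 + 2100 = 3570.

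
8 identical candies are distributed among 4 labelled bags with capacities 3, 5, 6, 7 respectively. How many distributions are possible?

Without the upper bounds there are C(11,3) = 165 ways to split 8 among 4 bags.
Subtract solutions that violate a single cap (substitute x_i' = x_i − (cap_i+1)): x_1 ≥ 4 gives C(7,3) = 35; x_2 ≥ 6 gives C(5,3) = 10; x_3 ≥ 7 gives C(4,3) = 4; x_4 ≥ 8 gives C(3,3) = 1. Together 50.
No two caps can be exceeded simultaneously, so the pair terms are all 0.
By inclusion–exclusion the count is 165 − 50 + 0 = 115.

115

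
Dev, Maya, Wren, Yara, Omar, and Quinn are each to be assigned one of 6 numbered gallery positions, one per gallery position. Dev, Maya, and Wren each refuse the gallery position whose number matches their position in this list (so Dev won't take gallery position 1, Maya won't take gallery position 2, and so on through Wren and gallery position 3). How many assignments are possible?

Let Aᵢ (for i ∈ {1, 2, 3}) be the placements that put person i in their forbidden gallery position. Any j of these fix j positions, leaving (6−j)! ways to fill the rest, and there are C(3,j) ways to pick which j.
By inclusion–exclusion, the number of valid placements is Σ_{j=0}^{3} (−1)^j C(3,j)·(6−j)!.
Computing: 720 − 360 + 72 − 6 = 426.

426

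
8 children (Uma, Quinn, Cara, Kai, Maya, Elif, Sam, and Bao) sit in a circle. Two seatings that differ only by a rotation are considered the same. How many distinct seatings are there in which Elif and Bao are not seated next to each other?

3600

Without the restriction there are (7)! = 5040 seatings.
Those with Elif next to Bao: fuse the pair into one unit and seat 7 units around a circle — 2·(6)! = 1440.
Subtracting, 5040 − 1440 = 3600.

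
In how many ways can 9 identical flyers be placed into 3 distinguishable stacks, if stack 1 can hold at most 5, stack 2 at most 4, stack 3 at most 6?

24

Ignoring the caps, the number of non-negative solutions to x_1+…+x_3 = 9 is C(11,2) = 55.
Subtract solutions that violate a single cap (substitute x_i' = x_i − (cap_i+1)): x_1 ≥ 6 gives C(5,2) = 10; x_2 ≥ 5 gives C(6,2) = 15; x_3 ≥ 7 gives C(4,2) = 6. Together 31.
No two caps can be exceeded simultaneously, so the pair terms are all 0.
By inclusion–exclusion the count is 55 − 31 + 0 = 24.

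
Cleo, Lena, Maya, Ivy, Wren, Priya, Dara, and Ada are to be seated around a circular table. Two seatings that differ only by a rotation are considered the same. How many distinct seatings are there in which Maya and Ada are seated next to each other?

Glue Maya and Ada into a block (2 internal orders). Seating 7 units around a circle gives (6)! arrangements.
So 2 × (6)! = 2 × 720 = 1440.

1440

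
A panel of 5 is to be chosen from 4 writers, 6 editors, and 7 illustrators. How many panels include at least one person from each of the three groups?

With no constraint there are C(17,5) = 6188 possible selections.
Selections missing a whole group: no writers → C(13,5) = 1287; no editors → C(11,5) = 462; no illustrators → C(10,5) = 252.
Add back selections omitting two groups (i.e. drawn from a single group): C(4,5) + C(6,5) + C(7,5) = 27.
By inclusion–exclusion: 6188 − 2001 + 27 = 4214.

4214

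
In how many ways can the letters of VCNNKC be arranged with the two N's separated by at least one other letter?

Total arrangements of VCNNKC: 6!/(2!·2!) = 180.
If the two N's are adjacent, glue them into one block, leaving 5 items to arrange: (5)!/(2!) = 60 ways.
Hence 180 − 60 = 120.

120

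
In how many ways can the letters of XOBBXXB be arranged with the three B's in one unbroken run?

20

Treat the 3 copies of B as a single block. The multiset to arrange is then {BBB, O, X, X, X}, 5 items in all.
That gives (5)!/(3!) = 20 arrangements.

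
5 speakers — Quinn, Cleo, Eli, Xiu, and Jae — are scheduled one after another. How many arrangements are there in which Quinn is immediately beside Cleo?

Glue Quinn and Cleo into one block (2 internal orders), leaving 4 units to arrange in a row.
That gives 2 × 4! = 2 × 24 = 48.

48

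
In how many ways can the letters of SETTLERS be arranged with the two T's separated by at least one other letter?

3780

Total arrangements of SETTLERS: 8!/(2!·2!·2!) = 5040.
Arrangements with the T's together: treat TT as one letter, giving (7)!/(2!·2!) = 1260.
Hence 5040 − 1260 = 3780.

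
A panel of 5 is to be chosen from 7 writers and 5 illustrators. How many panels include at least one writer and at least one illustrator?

770

Total 5-person selections from all 12: C(12,5) = 792.
Subtract selections that omit an entire group: no writers → C(5,5) = 1; no illustrators → C(7,5) = 21.
Both groups omitted at once is impossible, so 792 − 22 = 770.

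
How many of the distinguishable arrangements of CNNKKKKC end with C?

105

With the last slot taken by C, it remains to arrange the other 7 letters (NNKKKKC).
Those 7 letters have K appearing 4 times and N appearing twice, giving (7)!/(4!·2!) = 105.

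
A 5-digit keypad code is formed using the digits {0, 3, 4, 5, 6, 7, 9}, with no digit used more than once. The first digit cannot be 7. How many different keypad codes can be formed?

2160

The first digit has 7−1 = 6 choices (anything except 7).
The remaining 4 digits are filled from the other 6 symbols without repetition: 6 × 5 × 4 × 3 = 360.
Total: 6 × 360 = 2160.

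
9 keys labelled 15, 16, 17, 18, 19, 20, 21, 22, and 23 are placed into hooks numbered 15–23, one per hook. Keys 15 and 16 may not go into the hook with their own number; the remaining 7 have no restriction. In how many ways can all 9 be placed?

287280

Let Aᵢ (for i ∈ {15, 16}) be the placements that put key i in its forbidden hook. Any j of these fix j positions, leaving (9−j)! ways to fill the rest, and there are C(2,j) ways to pick which j.
By inclusion–exclusion, the number of valid placements is Σ_{j=0}^{2} (−1)^j C(2,j)·(9−j)!.
Computing: 362880 − 80640 + 5040 = 287280.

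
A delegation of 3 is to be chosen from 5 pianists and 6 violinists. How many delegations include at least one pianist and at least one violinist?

Total 3-person selections from all 11: C(11,3) = 165.
Subtract selections that omit an entire group: no pianists → C(6,3) = 20; no violinists → C(5,3) = 10.
Both groups omitted at once is impossible, so 165 − 30 = 135.

135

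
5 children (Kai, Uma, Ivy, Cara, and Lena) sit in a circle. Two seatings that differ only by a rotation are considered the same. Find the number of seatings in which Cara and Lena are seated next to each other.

12

Glue Cara and Lena into a block (2 internal orders). Seating 4 units around a circle gives (3)! arrangements.
So 2 × (3)! = 2 × 6 = 12.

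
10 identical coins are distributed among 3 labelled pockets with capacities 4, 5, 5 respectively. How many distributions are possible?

15

By stars and bars, unrestricted non-negative solutions to x_1+…+x_3 = 10 number C(10+2,2) = 66.
Subtract solutions that violate a single cap (substitute x_i' = x_i − (cap_i+1)): x_1 ≥ 5 gives C(7,2) = 21; x_2 ≥ 6 gives C(6,2) = 15; x_3 ≥ 6 gives C(6,2) = 15. Together 51.
No two caps can be exceeded simultaneously, so the pair terms are all 0.
By inclusion–exclusion the count is 66 − 51 + 0 = 15.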